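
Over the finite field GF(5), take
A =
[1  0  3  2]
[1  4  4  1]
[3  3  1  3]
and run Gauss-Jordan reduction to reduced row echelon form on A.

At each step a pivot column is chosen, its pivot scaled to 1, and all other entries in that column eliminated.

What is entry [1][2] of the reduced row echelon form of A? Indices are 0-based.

M[1][2] = 4

step 1: normalize row 0 (÷1) = (1, 0, 3, 2)
  row 1: subtract 1×row0 = (0, 4, 1, 4)
  row 2: subtract 3×row0 = (0, 3, 2, 2)
step 2: normalize row 1 (÷4) = (0, 1, 4, 1)
  row 2: subtract 3×row1 = (0, 0, 0, 4)
skip col 2 (zero from row 2)
step 3: normalize row 2 (÷4) = (0, 0, 0, 1)
  row 0: subtract 2×row2 = (1, 0, 3, 0)
  row 1: subtract 1×row2 = (0, 1, 4, 0)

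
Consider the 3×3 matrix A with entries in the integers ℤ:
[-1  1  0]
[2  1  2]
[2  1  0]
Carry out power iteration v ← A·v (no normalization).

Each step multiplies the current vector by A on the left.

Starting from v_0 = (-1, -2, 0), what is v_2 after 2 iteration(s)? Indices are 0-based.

v_0 = (-1, -2, 0).
v_1 = A·v_0 = (-1, -4, -4).
v_2 = A·v_1 = (-3, -14, -6).

v_2 = (-3, -14, -6)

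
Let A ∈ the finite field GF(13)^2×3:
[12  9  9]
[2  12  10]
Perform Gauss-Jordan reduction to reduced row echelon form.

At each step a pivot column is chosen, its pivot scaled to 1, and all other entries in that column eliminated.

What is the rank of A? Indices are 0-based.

rank = 2

[1] R0 /= 12  ⇒  (1, 4, 4)
     R1 -= 2·R0  ⇒  (0, 4, 2)
[2] R1 /= 4  ⇒  (0, 1, 7)
     R0 -= 4·R1  ⇒  (1, 0, 2)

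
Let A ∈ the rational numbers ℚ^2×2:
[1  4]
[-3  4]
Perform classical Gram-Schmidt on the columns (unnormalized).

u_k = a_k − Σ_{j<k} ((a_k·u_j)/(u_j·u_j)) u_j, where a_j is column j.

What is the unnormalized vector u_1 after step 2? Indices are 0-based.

Step 1: u_0 = a_0 = (1, -3).
Step 2: u_1 = a_1 − (-4/5)·u_0 = (24/5, 8/5).

u_1 = (24/5, 8/5)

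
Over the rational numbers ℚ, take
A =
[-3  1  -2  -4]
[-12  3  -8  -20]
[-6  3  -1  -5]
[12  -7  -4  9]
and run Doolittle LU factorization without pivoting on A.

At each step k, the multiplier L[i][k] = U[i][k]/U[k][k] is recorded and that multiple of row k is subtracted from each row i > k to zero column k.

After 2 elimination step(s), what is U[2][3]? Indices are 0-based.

U[2][3] = -1

[col 0] pivot -3
  R1 -= 4*R0 → (0, -1, 0, -4)  (L[1][0] := 4)
  R2 -= 2*R0 → (0, 1, 3, 3)  (L[2][0] := 2)
  R3 -= -4*R0 → (0, -3, -12, -7)  (L[3][0] := -4)
[col 1] pivot -1
  R2 -= -1*R1 → (0, 0, 3, -1)  (L[2][1] := -1)
  R3 -= 3*R1 → (0, 0, -12, 5)  (L[3][1] := 3)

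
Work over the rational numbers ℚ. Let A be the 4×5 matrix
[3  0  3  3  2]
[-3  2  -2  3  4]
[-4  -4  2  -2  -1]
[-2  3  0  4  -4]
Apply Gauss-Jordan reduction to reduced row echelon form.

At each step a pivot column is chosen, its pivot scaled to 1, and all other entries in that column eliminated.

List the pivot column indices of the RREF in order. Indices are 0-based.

pivot columns: 0, 1, 2, 3

step 1: normalize row 0 (÷3) = (1, 0, 1, 1, 2/3)
  row 1: subtract -3×row0 = (0, 2, 1, 6, 6)
  row 2: subtract -4×row0 = (0, -4, 6, 2, 5/3)
  row 3: subtract -2×row0 = (0, 3, 2, 6, -8/3)
step 2: normalize row 1 (÷2) = (0, 1, 1/2, 3, 3)
  row 2: subtract -4×row1 = (0, 0, 8, 14, 41/3)
  row 3: subtract 3×row1 = (0, 0, 1/2, -3, -35/3)
step 3: normalize row 2 (÷8) = (0, 0, 1, 7/4, 41/24)
  row 0: subtract 1×row2 = (1, 0, 0, -3/4, -25/24)
  row 1: subtract 1/2×row2 = (0, 1, 0, 17/8, 103/48)
  row 3: subtract 1/2×row2 = (0, 0, 0, -31/8, -601/48)
step 4: normalize row 3 (÷-31/8) = (0, 0, 0, 1, 601/186)
  row 0: subtract -3/4×row3 = (1, 0, 0, 0, 257/186)
  row 1: subtract 17/8×row3 = (0, 1, 0, 0, -439/93)
  row 2: subtract 7/4×row3 = (0, 0, 1, 0, -367/93)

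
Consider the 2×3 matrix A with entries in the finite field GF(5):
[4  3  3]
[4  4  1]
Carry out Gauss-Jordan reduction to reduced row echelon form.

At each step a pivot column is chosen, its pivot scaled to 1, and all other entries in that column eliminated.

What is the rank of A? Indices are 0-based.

step 1: normalize row 0 (÷4) = (1, 2, 2)
  row 1: subtract 4×row0 = (0, 1, 3)
step 2: normalize row 1 (÷1) = (0, 1, 3)
  row 0: subtract 2×row1 = (1, 0, 1)

rank = 2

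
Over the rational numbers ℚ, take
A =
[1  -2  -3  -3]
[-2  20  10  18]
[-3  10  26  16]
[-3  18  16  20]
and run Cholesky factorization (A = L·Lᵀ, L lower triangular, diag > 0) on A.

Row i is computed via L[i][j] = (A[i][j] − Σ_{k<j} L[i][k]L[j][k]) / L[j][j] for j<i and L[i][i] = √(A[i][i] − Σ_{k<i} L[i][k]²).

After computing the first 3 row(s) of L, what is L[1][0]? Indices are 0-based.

Step 1: L[0][0] = √(1) = 1.
  L[1][0] = (-2) / L[0][0] = -2.
Step 2: L[1][1] = √(16) = 4.
  L[2][0] = (-3) / L[0][0] = -3.
  L[2][1] = (4) / L[1][1] = 1.
Step 3: L[2][2] = √(16) = 4.

L[1][0] = -2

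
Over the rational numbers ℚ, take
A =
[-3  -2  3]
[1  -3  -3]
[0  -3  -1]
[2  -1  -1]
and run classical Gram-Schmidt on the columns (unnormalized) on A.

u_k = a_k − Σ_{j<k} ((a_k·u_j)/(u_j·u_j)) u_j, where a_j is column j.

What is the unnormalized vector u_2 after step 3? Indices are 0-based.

u_2 = (200/321, -298/321, 5/107, 449/321)

Step 1: u_0 = a_0 = (-3, 1, 0, 2).
Step 2: u_1 = a_1 − (1/14)·u_0 = (-25/14, -43/14, -3, -8/7).
Step 3: u_2 = a_2 − (-1)·u_0 − (112/321)·u_1 = (200/321, -298/321, 5/107, 449/321).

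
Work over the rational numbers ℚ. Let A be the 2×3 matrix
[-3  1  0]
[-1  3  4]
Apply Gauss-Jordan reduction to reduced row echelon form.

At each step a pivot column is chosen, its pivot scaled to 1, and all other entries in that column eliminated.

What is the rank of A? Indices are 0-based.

rank = 2

pivot(0,0)=-3: scale R0 → (1, -1/3, 0)
  clear (1,0): R1 −= (-1)R0 → (0, 8/3, 4)
pivot(1,1)=8/3: scale R1 → (0, 1, 3/2)
  clear (0,1): R0 −= (-1/3)R1 → (1, 0, 1/2)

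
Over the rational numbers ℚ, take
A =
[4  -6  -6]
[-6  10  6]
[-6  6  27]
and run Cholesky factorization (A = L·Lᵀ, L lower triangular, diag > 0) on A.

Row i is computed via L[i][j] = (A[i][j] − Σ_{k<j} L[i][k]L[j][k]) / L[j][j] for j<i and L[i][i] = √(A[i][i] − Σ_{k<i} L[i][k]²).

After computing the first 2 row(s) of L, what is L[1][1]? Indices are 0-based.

Step 1: L[0][0] = √(4) = 2.
  L[1][0] = (-6) / L[0][0] = -3.
Step 2: L[1][1] = √(1) = 1.

L[1][1] = 1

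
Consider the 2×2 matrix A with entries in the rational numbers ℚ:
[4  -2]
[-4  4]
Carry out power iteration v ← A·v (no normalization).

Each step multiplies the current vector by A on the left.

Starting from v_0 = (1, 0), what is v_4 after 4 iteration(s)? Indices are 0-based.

v_4 = (1088, -1536)

v_0 = (1, 0).
v_1 = A·v_0 = (4, -4).
v_2 = A·v_1 = (24, -32).
v_3 = A·v_2 = (160, -224).
v_4 = A·v_3 = (1088, -1536).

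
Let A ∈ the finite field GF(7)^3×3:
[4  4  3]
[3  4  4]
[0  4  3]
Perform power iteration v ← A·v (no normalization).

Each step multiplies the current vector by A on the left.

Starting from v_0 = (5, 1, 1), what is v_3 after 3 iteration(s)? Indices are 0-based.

v_0 = (5, 1, 1).
v_1 = A·v_0 = (6, 2, 0).
v_2 = A·v_1 = (4, 5, 1).
v_3 = A·v_2 = (4, 1, 2).

v_3 = (4, 1, 2)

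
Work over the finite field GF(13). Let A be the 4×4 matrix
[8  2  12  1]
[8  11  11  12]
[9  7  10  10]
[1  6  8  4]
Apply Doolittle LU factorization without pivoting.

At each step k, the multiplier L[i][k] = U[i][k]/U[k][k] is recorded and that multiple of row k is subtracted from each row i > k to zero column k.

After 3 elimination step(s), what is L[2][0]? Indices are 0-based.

[col 0] pivot 8
  R1 -= 1*R0 → (0, 9, 12, 11)  (L[1][0] := 1)
  R2 -= 6*R0 → (0, 8, 3, 4)  (L[2][0] := 6)
  R3 -= 5*R0 → (0, 9, 0, 12)  (L[3][0] := 5)
[col 1] pivot 9
  R2 -= 11*R1 → (0, 0, 1, 0)  (L[2][1] := 11)
  R3 -= 1*R1 → (0, 0, 1, 1)  (L[3][1] := 1)
[col 2] pivot 1
  R3 -= 1*R2 → (0, 0, 0, 1)  (L[3][2] := 1)

L[2][0] = 6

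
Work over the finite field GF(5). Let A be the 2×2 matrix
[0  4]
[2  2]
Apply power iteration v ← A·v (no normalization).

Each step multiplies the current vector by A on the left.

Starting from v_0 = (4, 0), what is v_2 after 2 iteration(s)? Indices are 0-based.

v_0 = (4, 0).
v_1 = A·v_0 = (0, 3).
v_2 = A·v_1 = (2, 1).

v_2 = (2, 1)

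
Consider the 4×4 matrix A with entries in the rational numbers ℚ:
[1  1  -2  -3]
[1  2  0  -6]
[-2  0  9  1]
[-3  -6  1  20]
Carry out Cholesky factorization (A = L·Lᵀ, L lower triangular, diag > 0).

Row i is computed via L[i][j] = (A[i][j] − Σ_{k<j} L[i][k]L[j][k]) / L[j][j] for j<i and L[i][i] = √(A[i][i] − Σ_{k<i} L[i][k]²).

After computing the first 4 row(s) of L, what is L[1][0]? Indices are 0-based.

L[1][0] = 1

Step 1: L[0][0] = √(1) = 1.
  L[1][0] = (1) / L[0][0] = 1.
Step 2: L[1][1] = √(1) = 1.
  L[2][0] = (-2) / L[0][0] = -2.
  L[2][1] = (2) / L[1][1] = 2.
Step 3: L[2][2] = √(1) = 1.
  L[3][0] = (-3) / L[0][0] = -3.
  L[3][1] = (-3) / L[1][1] = -3.
  L[3][2] = (1) / L[2][2] = 1.
Step 4: L[3][3] = √(1) = 1.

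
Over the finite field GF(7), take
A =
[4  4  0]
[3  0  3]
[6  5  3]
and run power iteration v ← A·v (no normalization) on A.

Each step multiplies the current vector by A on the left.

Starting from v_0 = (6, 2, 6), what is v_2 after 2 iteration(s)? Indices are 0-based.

v_2 = (6, 1, 4)

v_0 = (6, 2, 6).
v_1 = A·v_0 = (4, 1, 1).
v_2 = A·v_1 = (6, 1, 4).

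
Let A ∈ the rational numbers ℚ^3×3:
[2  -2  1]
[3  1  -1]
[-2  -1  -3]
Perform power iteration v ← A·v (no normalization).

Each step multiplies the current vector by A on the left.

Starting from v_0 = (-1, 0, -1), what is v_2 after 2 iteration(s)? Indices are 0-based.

v_2 = (3, -16, -7)

v_0 = (-1, 0, -1).
v_1 = A·v_0 = (-3, -2, 5).
v_2 = A·v_1 = (3, -16, -7).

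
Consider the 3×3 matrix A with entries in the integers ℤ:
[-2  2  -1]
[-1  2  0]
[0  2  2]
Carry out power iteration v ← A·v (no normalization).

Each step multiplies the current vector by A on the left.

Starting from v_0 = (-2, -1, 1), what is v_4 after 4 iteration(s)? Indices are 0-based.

v_0 = (-2, -1, 1).
v_1 = A·v_0 = (1, 0, 0).
v_2 = A·v_1 = (-2, -1, 0).
v_3 = A·v_2 = (2, 0, -2).
v_4 = A·v_3 = (-2, -2, -4).

v_4 = (-2, -2, -4)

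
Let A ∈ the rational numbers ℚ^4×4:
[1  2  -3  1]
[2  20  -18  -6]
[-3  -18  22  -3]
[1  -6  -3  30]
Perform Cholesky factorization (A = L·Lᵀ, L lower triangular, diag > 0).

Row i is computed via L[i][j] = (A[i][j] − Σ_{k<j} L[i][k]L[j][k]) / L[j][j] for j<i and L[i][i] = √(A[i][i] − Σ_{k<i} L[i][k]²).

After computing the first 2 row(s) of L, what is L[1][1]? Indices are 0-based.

L[1][1] = 4

Step 1: L[0][0] = √(1) = 1.
  L[1][0] = (2) / L[0][0] = 2.
Step 2: L[1][1] = √(16) = 4.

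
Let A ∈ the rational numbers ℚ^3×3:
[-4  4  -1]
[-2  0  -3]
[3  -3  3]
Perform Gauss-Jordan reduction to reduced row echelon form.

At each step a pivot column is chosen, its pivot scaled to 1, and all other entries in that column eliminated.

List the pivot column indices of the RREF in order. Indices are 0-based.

pivot columns: 0, 1, 2

pivot(0,0)=-4: scale R0 → (1, -1, 1/4)
  clear (1,0): R1 −= (-2)R0 → (0, -2, -5/2)
  clear (2,0): R2 −= (3)R0 → (0, 0, 9/4)
pivot(1,1)=-2: scale R1 → (0, 1, 5/4)
  clear (0,1): R0 −= (-1)R1 → (1, 0, 3/2)
pivot(2,2)=9/4: scale R2 → (0, 0, 1)
  clear (0,2): R0 −= (3/2)R2 → (1, 0, 0)
  clear (1,2): R1 −= (5/4)R2 → (0, 1, 0)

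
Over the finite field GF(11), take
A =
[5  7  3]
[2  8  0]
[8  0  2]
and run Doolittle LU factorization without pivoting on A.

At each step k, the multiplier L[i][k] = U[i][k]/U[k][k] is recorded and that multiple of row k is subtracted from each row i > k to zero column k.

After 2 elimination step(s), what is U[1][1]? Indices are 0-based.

U[1][1] = 3

k=0: U[0][0]=5
  eliminate (1,0): mult=7, new row 1: (0, 3, 1); set L[1][0]=7
  eliminate (2,0): mult=6, new row 2: (0, 2, 6); set L[2][0]=6
k=1: U[1][1]=3
  eliminate (2,1): mult=8, new row 2: (0, 0, 9); set L[2][1]=8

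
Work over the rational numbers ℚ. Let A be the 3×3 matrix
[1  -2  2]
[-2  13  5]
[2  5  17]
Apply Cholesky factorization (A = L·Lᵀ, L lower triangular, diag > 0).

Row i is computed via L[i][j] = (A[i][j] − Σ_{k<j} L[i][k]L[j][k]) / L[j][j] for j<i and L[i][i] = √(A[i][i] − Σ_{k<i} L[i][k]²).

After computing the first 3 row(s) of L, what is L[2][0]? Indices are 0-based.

L[2][0] = 2

Step 1: L[0][0] = √(1) = 1.
  L[1][0] = (-2) / L[0][0] = -2.
Step 2: L[1][1] = √(9) = 3.
  L[2][0] = (2) / L[0][0] = 2.
  L[2][1] = (9) / L[1][1] = 3.
Step 3: L[2][2] = √(4) = 2.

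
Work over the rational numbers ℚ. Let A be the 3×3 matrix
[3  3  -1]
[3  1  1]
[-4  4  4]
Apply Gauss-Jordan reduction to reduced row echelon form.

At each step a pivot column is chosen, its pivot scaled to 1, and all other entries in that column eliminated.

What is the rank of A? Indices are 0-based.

[1] R0 /= 3  ⇒  (1, 1, -1/3)
     R1 -= 3·R0  ⇒  (0, -2, 2)
     R2 -= -4·R0  ⇒  (0, 8, 8/3)
[2] R1 /= -2  ⇒  (0, 1, -1)
     R0 -= 1·R1  ⇒  (1, 0, 2/3)
     R2 -= 8·R1  ⇒  (0, 0, 32/3)
[3] R2 /= 32/3  ⇒  (0, 0, 1)
     R0 -= 2/3·R2  ⇒  (1, 0, 0)
     R1 -= -1·R2  ⇒  (0, 1, 0)

rank = 3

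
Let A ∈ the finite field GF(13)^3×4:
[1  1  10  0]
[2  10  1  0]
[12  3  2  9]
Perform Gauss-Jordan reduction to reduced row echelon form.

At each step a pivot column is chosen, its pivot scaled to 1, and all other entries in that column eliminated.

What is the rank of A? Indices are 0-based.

[1] R0 /= 1  ⇒  (1, 1, 10, 0)
     R1 -= 2·R0  ⇒  (0, 8, 7, 0)
     R2 -= 12·R0  ⇒  (0, 4, 12, 9)
[2] R1 /= 8  ⇒  (0, 1, 9, 0)
     R0 -= 1·R1  ⇒  (1, 0, 1, 0)
     R2 -= 4·R1  ⇒  (0, 0, 2, 9)
[3] R2 /= 2  ⇒  (0, 0, 1, 11)
     R0 -= 1·R2  ⇒  (1, 0, 0, 2)
     R1 -= 9·R2  ⇒  (0, 1, 0, 5)

rank = 3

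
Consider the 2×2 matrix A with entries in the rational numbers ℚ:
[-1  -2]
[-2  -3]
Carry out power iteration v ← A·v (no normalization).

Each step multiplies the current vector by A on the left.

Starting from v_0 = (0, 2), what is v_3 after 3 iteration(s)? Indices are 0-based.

v_3 = (-68, -110)

v_0 = (0, 2).
v_1 = A·v_0 = (-4, -6).
v_2 = A·v_1 = (16, 26).
v_3 = A·v_2 = (-68, -110).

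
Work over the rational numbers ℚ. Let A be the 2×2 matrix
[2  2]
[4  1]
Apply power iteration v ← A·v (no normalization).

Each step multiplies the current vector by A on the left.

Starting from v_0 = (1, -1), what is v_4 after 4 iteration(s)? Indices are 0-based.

v_4 = (90, 99)

v_0 = (1, -1).
v_1 = A·v_0 = (0, 3).
v_2 = A·v_1 = (6, 3).
v_3 = A·v_2 = (18, 27).
v_4 = A·v_3 = (90, 99).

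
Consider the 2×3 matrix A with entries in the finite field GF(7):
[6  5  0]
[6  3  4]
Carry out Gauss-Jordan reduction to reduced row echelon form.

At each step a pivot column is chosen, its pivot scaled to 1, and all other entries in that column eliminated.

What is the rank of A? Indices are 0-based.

[1] R0 /= 6  ⇒  (1, 2, 0)
     R1 -= 6·R0  ⇒  (0, 5, 4)
[2] R1 /= 5  ⇒  (0, 1, 5)
     R0 -= 2·R1  ⇒  (1, 0, 4)

rank = 2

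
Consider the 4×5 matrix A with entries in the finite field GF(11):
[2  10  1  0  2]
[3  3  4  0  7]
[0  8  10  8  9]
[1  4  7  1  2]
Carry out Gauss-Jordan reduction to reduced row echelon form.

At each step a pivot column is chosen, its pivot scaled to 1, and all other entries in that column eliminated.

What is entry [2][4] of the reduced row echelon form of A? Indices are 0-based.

M[2][4] = 6

pivot(0,0)=2: scale R0 → (1, 5, 6, 0, 1)
  clear (1,0): R1 −= (3)R0 → (0, 10, 8, 0, 4)
  clear (3,0): R3 −= (1)R0 → (0, 10, 1, 1, 1)
pivot(1,1)=10: scale R1 → (0, 1, 3, 0, 7)
  clear (0,1): R0 −= (5)R1 → (1, 0, 2, 0, 10)
  clear (2,1): R2 −= (8)R1 → (0, 0, 8, 8, 8)
  clear (3,1): R3 −= (10)R1 → (0, 0, 4, 1, 8)
pivot(2,2)=8: scale R2 → (0, 0, 1, 1, 1)
  clear (0,2): R0 −= (2)R2 → (1, 0, 0, 9, 8)
  clear (1,2): R1 −= (3)R2 → (0, 1, 0, 8, 4)
  clear (3,2): R3 −= (4)R2 → (0, 0, 0, 8, 4)
pivot(3,3)=8: scale R3 → (0, 0, 0, 1, 6)
  clear (0,3): R0 −= (9)R3 → (1, 0, 0, 0, 9)
  clear (1,3): R1 −= (8)R3 → (0, 1, 0, 0, 0)
  clear (2,3): R2 −= (1)R3 → (0, 0, 1, 0, 6)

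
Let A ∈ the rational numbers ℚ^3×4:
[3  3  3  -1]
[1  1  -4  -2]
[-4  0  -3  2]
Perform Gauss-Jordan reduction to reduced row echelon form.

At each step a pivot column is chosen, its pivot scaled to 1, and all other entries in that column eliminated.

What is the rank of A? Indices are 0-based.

[1] R0 /= 3  ⇒  (1, 1, 1, -1/3)
     R1 -= 1·R0  ⇒  (0, 0, -5, -5/3)
     R2 -= -4·R0  ⇒  (0, 4, 1, 2/3)
[2] R1 <-> R2
[2] R1 /= 4  ⇒  (0, 1, 1/4, 1/6)
     R0 -= 1·R1  ⇒  (1, 0, 3/4, -1/2)
[3] R2 /= -5  ⇒  (0, 0, 1, 1/3)
     R0 -= 3/4·R2  ⇒  (1, 0, 0, -3/4)
     R1 -= 1/4·R2  ⇒  (0, 1, 0, 1/12)

rank = 3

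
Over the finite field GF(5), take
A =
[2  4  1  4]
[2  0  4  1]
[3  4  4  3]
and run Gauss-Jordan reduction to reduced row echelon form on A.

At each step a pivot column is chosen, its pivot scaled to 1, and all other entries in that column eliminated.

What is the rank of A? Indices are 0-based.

rank = 3

step 1: normalize row 0 (÷2) = (1, 2, 3, 2)
  row 1: subtract 2×row0 = (0, 1, 3, 2)
  row 2: subtract 3×row0 = (0, 3, 0, 2)
step 2: normalize row 1 (÷1) = (0, 1, 3, 2)
  row 0: subtract 2×row1 = (1, 0, 2, 3)
  row 2: subtract 3×row1 = (0, 0, 1, 1)
step 3: normalize row 2 (÷1) = (0, 0, 1, 1)
  row 0: subtract 2×row2 = (1, 0, 0, 1)
  row 1: subtract 3×row2 = (0, 1, 0, 4)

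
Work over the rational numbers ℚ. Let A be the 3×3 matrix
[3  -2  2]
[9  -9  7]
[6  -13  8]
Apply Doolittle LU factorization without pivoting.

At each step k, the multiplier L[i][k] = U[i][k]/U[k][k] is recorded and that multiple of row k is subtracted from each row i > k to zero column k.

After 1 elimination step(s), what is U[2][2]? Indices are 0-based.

U[2][2] = 4

k=0: U[0][0]=3
  eliminate (1,0): mult=3, new row 1: (0, -3, 1); set L[1][0]=3
  eliminate (2,0): mult=2, new row 2: (0, -9, 4); set L[2][0]=2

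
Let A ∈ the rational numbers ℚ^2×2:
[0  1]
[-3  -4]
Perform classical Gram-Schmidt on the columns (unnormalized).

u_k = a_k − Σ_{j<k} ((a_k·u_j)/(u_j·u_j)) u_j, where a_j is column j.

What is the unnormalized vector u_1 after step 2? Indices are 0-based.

Step 1: u_0 = a_0 = (0, -3).
Step 2: u_1 = a_1 − (4/3)·u_0 = (1, 0).

u_1 = (1, 0)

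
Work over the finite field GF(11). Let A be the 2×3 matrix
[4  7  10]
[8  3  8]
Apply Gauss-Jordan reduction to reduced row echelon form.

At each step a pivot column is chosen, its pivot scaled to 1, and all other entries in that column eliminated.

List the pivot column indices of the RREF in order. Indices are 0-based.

[1] R0 /= 4  ⇒  (1, 10, 8)
     R1 -= 8·R0  ⇒  (0, 0, 10)
column 1 empty below row 1
[2] R1 /= 10  ⇒  (0, 0, 1)
     R0 -= 8·R1  ⇒  (1, 10, 0)

pivot columns: 0, 2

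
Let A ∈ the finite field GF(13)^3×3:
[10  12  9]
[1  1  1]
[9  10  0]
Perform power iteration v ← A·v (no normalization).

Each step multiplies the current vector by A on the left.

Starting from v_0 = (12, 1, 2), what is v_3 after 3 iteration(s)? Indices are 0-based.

v_3 = (12, 1, 0)

v_0 = (12, 1, 2).
v_1 = A·v_0 = (7, 2, 1).
v_2 = A·v_1 = (12, 10, 5).
v_3 = A·v_2 = (12, 1, 0).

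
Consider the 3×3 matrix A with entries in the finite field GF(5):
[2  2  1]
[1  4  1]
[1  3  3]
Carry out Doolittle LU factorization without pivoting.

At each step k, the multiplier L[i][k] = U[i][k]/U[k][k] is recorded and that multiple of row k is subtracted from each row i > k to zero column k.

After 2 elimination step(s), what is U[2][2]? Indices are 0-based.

[col 0] pivot 2
  R1 -= 3*R0 → (0, 3, 3)  (L[1][0] := 3)
  R2 -= 3*R0 → (0, 2, 0)  (L[2][0] := 3)
[col 1] pivot 3
  R2 -= 4*R1 → (0, 0, 3)  (L[2][1] := 4)

U[2][2] = 3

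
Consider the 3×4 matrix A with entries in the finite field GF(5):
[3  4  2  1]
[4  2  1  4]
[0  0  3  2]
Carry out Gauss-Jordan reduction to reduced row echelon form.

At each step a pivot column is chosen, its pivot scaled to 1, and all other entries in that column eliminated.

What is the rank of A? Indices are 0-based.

rank = 3

[1] R0 /= 3  ⇒  (1, 3, 4, 2)
     R1 -= 4·R0  ⇒  (0, 0, 0, 1)
column 1 empty below row 1
[2] R1 <-> R2
[2] R1 /= 3  ⇒  (0, 0, 1, 4)
     R0 -= 4·R1  ⇒  (1, 3, 0, 1)
[3] R2 /= 1  ⇒  (0, 0, 0, 1)
     R0 -= 1·R2  ⇒  (1, 3, 0, 0)
     R1 -= 4·R2  ⇒  (0, 0, 1, 0)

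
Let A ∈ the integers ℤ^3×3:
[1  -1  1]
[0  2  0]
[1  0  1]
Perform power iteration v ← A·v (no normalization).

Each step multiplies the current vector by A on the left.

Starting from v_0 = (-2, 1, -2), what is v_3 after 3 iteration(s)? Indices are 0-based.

v_0 = (-2, 1, -2).
v_1 = A·v_0 = (-5, 2, -4).
v_2 = A·v_1 = (-11, 4, -9).
v_3 = A·v_2 = (-24, 8, -20).

v_3 = (-24, 8, -20)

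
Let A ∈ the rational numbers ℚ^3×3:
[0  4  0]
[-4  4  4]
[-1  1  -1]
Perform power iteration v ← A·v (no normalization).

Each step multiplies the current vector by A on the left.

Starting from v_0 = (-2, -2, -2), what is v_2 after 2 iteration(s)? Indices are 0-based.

v_2 = (-32, 8, -2)

v_0 = (-2, -2, -2).
v_1 = A·v_0 = (-8, -8, 2).
v_2 = A·v_1 = (-32, 8, -2).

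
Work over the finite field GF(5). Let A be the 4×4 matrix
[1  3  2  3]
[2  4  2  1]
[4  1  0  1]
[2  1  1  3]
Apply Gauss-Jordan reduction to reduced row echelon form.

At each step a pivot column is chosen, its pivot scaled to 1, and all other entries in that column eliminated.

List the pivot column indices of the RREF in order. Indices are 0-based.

pivot columns: 0, 1, 2, 3

step 1: normalize row 0 (÷1) = (1, 3, 2, 3)
  row 1: subtract 2×row0 = (0, 3, 3, 0)
  row 2: subtract 4×row0 = (0, 4, 2, 4)
  row 3: subtract 2×row0 = (0, 0, 2, 2)
step 2: normalize row 1 (÷3) = (0, 1, 1, 0)
  row 0: subtract 3×row1 = (1, 0, 4, 3)
  row 2: subtract 4×row1 = (0, 0, 3, 4)
step 3: normalize row 2 (÷3) = (0, 0, 1, 3)
  row 0: subtract 4×row2 = (1, 0, 0, 1)
  row 1: subtract 1×row2 = (0, 1, 0, 2)
  row 3: subtract 2×row2 = (0, 0, 0, 1)
step 4: normalize row 3 (÷1) = (0, 0, 0, 1)
  row 0: subtract 1×row3 = (1, 0, 0, 0)
  row 1: subtract 2×row3 = (0, 1, 0, 0)
  row 2: subtract 3×row3 = (0, 0, 1, 0)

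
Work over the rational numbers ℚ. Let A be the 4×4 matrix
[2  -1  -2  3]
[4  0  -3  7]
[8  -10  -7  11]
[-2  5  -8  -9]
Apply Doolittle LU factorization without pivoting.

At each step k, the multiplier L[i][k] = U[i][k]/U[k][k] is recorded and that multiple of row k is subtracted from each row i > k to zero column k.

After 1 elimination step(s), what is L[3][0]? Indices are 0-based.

Step 1: pivot at (0,0) is 2.
  row1 ← row1 − (2)·row0  ⇒  L[1][0]=2, U row1=(0, 2, 1, 1)
  row2 ← row2 − (4)·row0  ⇒  L[2][0]=4, U row2=(0, -6, 1, -1)
  row3 ← row3 − (-1)·row0  ⇒  L[3][0]=-1, U row3=(0, 4, -10, -6)

L[3][0] = -1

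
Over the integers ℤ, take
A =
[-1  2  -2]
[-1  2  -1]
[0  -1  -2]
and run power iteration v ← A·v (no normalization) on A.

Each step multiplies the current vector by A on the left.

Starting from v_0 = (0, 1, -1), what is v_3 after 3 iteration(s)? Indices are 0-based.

v_0 = (0, 1, -1).
v_1 = A·v_0 = (4, 3, 1).
v_2 = A·v_1 = (0, 1, -5).
v_3 = A·v_2 = (12, 7, 9).

v_3 = (12, 7, 9)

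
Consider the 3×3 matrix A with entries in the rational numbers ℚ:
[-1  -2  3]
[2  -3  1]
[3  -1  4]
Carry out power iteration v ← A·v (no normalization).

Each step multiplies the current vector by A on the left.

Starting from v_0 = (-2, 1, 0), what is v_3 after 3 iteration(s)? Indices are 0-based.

v_3 = (-84, -77, -119)

v_0 = (-2, 1, 0).
v_1 = A·v_0 = (0, -7, -7).
v_2 = A·v_1 = (-7, 14, -21).
v_3 = A·v_2 = (-84, -77, -119).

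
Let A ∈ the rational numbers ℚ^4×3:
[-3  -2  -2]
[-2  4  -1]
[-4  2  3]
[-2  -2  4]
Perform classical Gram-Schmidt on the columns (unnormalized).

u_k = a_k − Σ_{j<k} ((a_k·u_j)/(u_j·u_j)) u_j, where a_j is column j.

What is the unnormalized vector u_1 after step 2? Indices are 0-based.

u_1 = (-28/11, 40/11, 14/11, -26/11)

Step 1: u_0 = a_0 = (-3, -2, -4, -2).
Step 2: u_1 = a_1 − (-2/11)·u_0 = (-28/11, 40/11, 14/11, -26/11).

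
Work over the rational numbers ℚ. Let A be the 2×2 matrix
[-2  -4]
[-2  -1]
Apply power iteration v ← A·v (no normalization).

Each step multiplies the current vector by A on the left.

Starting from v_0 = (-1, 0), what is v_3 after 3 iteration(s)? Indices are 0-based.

v_3 = (48, 30)

v_0 = (-1, 0).
v_1 = A·v_0 = (2, 2).
v_2 = A·v_1 = (-12, -6).
v_3 = A·v_2 = (48, 30).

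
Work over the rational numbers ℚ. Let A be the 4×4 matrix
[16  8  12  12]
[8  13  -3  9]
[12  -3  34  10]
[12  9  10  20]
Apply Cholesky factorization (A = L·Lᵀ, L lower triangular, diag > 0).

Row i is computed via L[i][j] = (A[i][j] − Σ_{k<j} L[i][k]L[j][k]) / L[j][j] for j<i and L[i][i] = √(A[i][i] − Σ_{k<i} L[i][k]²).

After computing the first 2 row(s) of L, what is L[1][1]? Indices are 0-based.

L[1][1] = 3

Step 1: L[0][0] = √(16) = 4.
  L[1][0] = (8) / L[0][0] = 2.
Step 2: L[1][1] = √(9) = 3.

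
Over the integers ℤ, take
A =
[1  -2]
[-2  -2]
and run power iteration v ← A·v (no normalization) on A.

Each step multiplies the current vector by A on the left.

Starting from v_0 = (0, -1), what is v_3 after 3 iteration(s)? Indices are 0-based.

v_0 = (0, -1).
v_1 = A·v_0 = (2, 2).
v_2 = A·v_1 = (-2, -8).
v_3 = A·v_2 = (14, 20).

v_3 = (14, 20)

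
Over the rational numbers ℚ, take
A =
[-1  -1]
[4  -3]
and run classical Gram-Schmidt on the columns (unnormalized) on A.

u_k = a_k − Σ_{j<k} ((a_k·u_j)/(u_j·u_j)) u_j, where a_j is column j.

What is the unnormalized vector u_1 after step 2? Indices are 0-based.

Step 1: u_0 = a_0 = (-1, 4).
Step 2: u_1 = a_1 − (-11/17)·u_0 = (-28/17, -7/17).

u_1 = (-28/17, -7/17)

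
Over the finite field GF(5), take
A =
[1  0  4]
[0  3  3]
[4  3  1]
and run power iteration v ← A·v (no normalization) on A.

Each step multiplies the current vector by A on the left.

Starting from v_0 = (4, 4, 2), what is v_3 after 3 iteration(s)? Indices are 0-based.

v_3 = (0, 3, 2)

v_0 = (4, 4, 2).
v_1 = A·v_0 = (2, 3, 0).
v_2 = A·v_1 = (2, 4, 2).
v_3 = A·v_2 = (0, 3, 2).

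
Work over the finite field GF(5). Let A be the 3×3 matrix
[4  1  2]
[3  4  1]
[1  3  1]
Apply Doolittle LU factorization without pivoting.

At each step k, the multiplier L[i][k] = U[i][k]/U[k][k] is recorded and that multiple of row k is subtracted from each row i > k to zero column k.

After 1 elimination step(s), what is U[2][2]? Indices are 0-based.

U[2][2] = 3

k=0: U[0][0]=4
  eliminate (1,0): mult=2, new row 1: (0, 2, 2); set L[1][0]=2
  eliminate (2,0): mult=4, new row 2: (0, 4, 3); set L[2][0]=4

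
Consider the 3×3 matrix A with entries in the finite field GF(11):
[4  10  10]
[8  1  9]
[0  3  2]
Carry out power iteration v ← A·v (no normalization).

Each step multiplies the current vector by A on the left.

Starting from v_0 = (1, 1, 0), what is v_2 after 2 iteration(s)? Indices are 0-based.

v_2 = (0, 5, 0)

v_0 = (1, 1, 0).
v_1 = A·v_0 = (3, 9, 3).
v_2 = A·v_1 = (0, 5, 0).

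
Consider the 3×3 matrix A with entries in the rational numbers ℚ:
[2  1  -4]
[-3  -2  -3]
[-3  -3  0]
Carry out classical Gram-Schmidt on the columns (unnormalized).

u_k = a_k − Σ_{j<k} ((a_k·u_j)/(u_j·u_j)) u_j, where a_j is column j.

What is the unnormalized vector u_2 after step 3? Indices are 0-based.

Step 1: u_0 = a_0 = (2, -3, -3).
Step 2: u_1 = a_1 − (17/22)·u_0 = (-6/11, 7/22, -15/22).
Step 3: u_2 = a_2 − (1/22)·u_0 − (27/19)·u_1 = (-63/19, -63/19, 21/19).

u_2 = (-63/19, -63/19, 21/19)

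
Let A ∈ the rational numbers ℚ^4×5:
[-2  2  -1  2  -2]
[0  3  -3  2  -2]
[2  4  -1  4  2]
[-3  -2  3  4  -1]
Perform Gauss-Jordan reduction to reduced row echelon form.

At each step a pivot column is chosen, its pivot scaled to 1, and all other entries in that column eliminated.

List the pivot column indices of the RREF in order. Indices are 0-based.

pivot columns: 0, 1, 2, 3

[1] R0 /= -2  ⇒  (1, -1, 1/2, -1, 1)
     R2 -= 2·R0  ⇒  (0, 6, -2, 6, 0)
     R3 -= -3·R0  ⇒  (0, -5, 9/2, 1, 2)
[2] R1 /= 3  ⇒  (0, 1, -1, 2/3, -2/3)
     R0 -= -1·R1  ⇒  (1, 0, -1/2, -1/3, 1/3)
     R2 -= 6·R1  ⇒  (0, 0, 4, 2, 4)
     R3 -= -5·R1  ⇒  (0, 0, -1/2, 13/3, -4/3)
[3] R2 /= 4  ⇒  (0, 0, 1, 1/2, 1)
     R0 -= -1/2·R2  ⇒  (1, 0, 0, -1/12, 5/6)
     R1 -= -1·R2  ⇒  (0, 1, 0, 7/6, 1/3)
     R3 -= -1/2·R2  ⇒  (0, 0, 0, 55/12, -5/6)
[4] R3 /= 55/12  ⇒  (0, 0, 0, 1, -2/11)
     R0 -= -1/12·R3  ⇒  (1, 0, 0, 0, 9/11)
     R1 -= 7/6·R3  ⇒  (0, 1, 0, 0, 6/11)
     R2 -= 1/2·R3  ⇒  (0, 0, 1, 0, 12/11)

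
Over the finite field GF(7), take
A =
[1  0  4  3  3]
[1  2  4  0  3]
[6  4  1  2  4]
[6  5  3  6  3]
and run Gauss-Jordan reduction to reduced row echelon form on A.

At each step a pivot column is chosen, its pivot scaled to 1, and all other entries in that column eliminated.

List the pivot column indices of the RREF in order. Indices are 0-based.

pivot columns: 0, 1, 2, 3

pivot(0,0)=1: scale R0 → (1, 0, 4, 3, 3)
  clear (1,0): R1 −= (1)R0 → (0, 2, 0, 4, 0)
  clear (2,0): R2 −= (6)R0 → (0, 4, 5, 5, 0)
  clear (3,0): R3 −= (6)R0 → (0, 5, 0, 2, 6)
pivot(1,1)=2: scale R1 → (0, 1, 0, 2, 0)
  clear (2,1): R2 −= (4)R1 → (0, 0, 5, 4, 0)
  clear (3,1): R3 −= (5)R1 → (0, 0, 0, 6, 6)
pivot(2,2)=5: scale R2 → (0, 0, 1, 5, 0)
  clear (0,2): R0 −= (4)R2 → (1, 0, 0, 4, 3)
pivot(3,3)=6: scale R3 → (0, 0, 0, 1, 1)
  clear (0,3): R0 −= (4)R3 → (1, 0, 0, 0, 6)
  clear (1,3): R1 −= (2)R3 → (0, 1, 0, 0, 5)
  clear (2,3): R2 −= (5)R3 → (0, 0, 1, 0, 2)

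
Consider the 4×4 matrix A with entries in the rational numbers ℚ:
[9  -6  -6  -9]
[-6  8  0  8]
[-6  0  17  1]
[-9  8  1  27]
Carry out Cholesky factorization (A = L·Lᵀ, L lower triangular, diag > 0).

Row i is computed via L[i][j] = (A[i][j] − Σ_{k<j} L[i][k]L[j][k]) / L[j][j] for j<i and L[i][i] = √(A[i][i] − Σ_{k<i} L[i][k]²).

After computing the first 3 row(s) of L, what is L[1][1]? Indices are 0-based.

L[1][1] = 2

Step 1: L[0][0] = √(9) = 3.
  L[1][0] = (-6) / L[0][0] = -2.
Step 2: L[1][1] = √(4) = 2.
  L[2][0] = (-6) / L[0][0] = -2.
  L[2][1] = (-4) / L[1][1] = -2.
Step 3: L[2][2] = √(9) = 3.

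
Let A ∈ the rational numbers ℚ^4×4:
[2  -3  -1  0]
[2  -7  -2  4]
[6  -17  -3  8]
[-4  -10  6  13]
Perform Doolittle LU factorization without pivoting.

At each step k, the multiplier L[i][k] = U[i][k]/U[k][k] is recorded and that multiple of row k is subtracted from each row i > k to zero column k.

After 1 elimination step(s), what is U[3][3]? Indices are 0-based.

Step 1: pivot at (0,0) is 2.
  row1 ← row1 − (1)·row0  ⇒  L[1][0]=1, U row1=(0, -4, -1, 4)
  row2 ← row2 − (3)·row0  ⇒  L[2][0]=3, U row2=(0, -8, 0, 8)
  row3 ← row3 − (-2)·row0  ⇒  L[3][0]=-2, U row3=(0, -16, 4, 13)

U[3][3] = 13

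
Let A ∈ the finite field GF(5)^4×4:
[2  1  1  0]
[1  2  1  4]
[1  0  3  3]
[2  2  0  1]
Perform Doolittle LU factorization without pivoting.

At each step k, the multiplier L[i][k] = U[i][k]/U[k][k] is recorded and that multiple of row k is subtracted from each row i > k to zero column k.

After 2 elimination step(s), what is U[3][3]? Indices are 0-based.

[col 0] pivot 2
  R1 -= 3*R0 → (0, 4, 3, 4)  (L[1][0] := 3)
  R2 -= 3*R0 → (0, 2, 0, 3)  (L[2][0] := 3)
  R3 -= 1*R0 → (0, 1, 4, 1)  (L[3][0] := 1)
[col 1] pivot 4
  R2 -= 3*R1 → (0, 0, 1, 1)  (L[2][1] := 3)
  R3 -= 4*R1 → (0, 0, 2, 0)  (L[3][1] := 4)

U[3][3] = 0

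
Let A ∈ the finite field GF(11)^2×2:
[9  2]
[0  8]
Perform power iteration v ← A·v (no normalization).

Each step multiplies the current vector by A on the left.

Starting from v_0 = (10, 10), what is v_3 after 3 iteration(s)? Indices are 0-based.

v_3 = (3, 5)

v_0 = (10, 10).
v_1 = A·v_0 = (0, 3).
v_2 = A·v_1 = (6, 2).
v_3 = A·v_2 = (3, 5).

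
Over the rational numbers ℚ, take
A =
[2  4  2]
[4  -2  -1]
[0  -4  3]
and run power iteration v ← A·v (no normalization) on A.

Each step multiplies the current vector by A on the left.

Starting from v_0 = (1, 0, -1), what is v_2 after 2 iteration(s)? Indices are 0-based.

v_2 = (14, -7, -29)

v_0 = (1, 0, -1).
v_1 = A·v_0 = (0, 5, -3).
v_2 = A·v_1 = (14, -7, -29).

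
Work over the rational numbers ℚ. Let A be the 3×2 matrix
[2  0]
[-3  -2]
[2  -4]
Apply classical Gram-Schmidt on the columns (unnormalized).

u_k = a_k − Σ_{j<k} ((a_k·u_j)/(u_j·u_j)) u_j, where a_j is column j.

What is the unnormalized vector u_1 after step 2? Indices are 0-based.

u_1 = (4/17, -40/17, -64/17)

Step 1: u_0 = a_0 = (2, -3, 2).
Step 2: u_1 = a_1 − (-2/17)·u_0 = (4/17, -40/17, -64/17).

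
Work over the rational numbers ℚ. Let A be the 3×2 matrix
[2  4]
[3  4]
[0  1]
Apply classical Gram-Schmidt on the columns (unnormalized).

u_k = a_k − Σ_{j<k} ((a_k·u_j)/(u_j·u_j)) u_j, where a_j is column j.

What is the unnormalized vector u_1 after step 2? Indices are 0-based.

u_1 = (12/13, -8/13, 1)

Step 1: u_0 = a_0 = (2, 3, 0).
Step 2: u_1 = a_1 − (20/13)·u_0 = (12/13, -8/13, 1).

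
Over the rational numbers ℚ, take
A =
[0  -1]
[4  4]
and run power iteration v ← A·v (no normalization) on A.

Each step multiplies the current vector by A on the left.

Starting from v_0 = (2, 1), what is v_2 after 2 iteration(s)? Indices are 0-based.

v_2 = (-12, 44)

v_0 = (2, 1).
v_1 = A·v_0 = (-1, 12).
v_2 = A·v_1 = (-12, 44).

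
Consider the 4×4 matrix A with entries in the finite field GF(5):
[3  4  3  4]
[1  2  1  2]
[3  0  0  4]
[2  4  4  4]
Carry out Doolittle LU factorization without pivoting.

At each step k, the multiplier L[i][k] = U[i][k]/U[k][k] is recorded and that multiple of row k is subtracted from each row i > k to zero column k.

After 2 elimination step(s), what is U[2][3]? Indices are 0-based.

[col 0] pivot 3
  R1 -= 2*R0 → (0, 4, 0, 4)  (L[1][0] := 2)
  R2 -= 1*R0 → (0, 1, 2, 0)  (L[2][0] := 1)
  R3 -= 4*R0 → (0, 3, 2, 3)  (L[3][0] := 4)
[col 1] pivot 4
  R2 -= 4*R1 → (0, 0, 2, 4)  (L[2][1] := 4)
  R3 -= 2*R1 → (0, 0, 2, 0)  (L[3][1] := 2)

U[2][3] = 4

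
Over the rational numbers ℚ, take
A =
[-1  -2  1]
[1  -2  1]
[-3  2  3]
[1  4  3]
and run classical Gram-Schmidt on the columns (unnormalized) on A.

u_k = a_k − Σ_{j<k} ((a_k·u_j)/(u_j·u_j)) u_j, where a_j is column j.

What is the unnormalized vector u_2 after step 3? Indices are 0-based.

Step 1: u_0 = a_0 = (-1, 1, -3, 1).
Step 2: u_1 = a_1 − (-1/6)·u_0 = (-13/6, -11/6, 3/2, 25/6).
Step 3: u_2 = a_2 − (-1/2)·u_0 − (39/83)·u_1 = (126/83, 196/83, 66/83, 128/83).

u_2 = (126/83, 196/83, 66/83, 128/83)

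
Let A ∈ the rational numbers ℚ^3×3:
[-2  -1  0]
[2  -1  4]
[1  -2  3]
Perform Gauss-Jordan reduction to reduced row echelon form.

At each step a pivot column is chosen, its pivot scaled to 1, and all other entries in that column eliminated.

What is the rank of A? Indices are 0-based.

rank = 3

step 1: normalize row 0 (÷-2) = (1, 1/2, 0)
  row 1: subtract 2×row0 = (0, -2, 4)
  row 2: subtract 1×row0 = (0, -5/2, 3)
step 2: normalize row 1 (÷-2) = (0, 1, -2)
  row 0: subtract 1/2×row1 = (1, 0, 1)
  row 2: subtract -5/2×row1 = (0, 0, -2)
step 3: normalize row 2 (÷-2) = (0, 0, 1)
  row 0: subtract 1×row2 = (1, 0, 0)
  row 1: subtract -2×row2 = (0, 1, 0)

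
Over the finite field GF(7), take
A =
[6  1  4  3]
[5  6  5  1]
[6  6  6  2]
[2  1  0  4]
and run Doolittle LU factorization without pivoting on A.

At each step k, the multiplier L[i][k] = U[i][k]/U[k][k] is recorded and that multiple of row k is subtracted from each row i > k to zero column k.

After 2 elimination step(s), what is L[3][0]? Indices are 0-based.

L[3][0] = 5

[col 0] pivot 6
  R1 -= 2*R0 → (0, 4, 4, 2)  (L[1][0] := 2)
  R2 -= 1*R0 → (0, 5, 2, 6)  (L[2][0] := 1)
  R3 -= 5*R0 → (0, 3, 1, 3)  (L[3][0] := 5)
[col 1] pivot 4
  R2 -= 3*R1 → (0, 0, 4, 0)  (L[2][1] := 3)
  R3 -= 6*R1 → (0, 0, 5, 5)  (L[3][1] := 6)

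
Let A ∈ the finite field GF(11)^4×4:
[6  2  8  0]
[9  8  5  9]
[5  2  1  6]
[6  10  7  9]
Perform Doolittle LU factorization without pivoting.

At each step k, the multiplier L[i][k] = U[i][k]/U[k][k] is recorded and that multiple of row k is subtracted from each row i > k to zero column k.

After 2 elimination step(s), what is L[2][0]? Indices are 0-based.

L[2][0] = 10

k=0: U[0][0]=6
  eliminate (1,0): mult=7, new row 1: (0, 5, 4, 9); set L[1][0]=7
  eliminate (2,0): mult=10, new row 2: (0, 4, 9, 6); set L[2][0]=10
  eliminate (3,0): mult=1, new row 3: (0, 8, 10, 9); set L[3][0]=1
k=1: U[1][1]=5
  eliminate (2,1): mult=3, new row 2: (0, 0, 8, 1); set L[2][1]=3
  eliminate (3,1): mult=6, new row 3: (0, 0, 8, 10); set L[3][1]=6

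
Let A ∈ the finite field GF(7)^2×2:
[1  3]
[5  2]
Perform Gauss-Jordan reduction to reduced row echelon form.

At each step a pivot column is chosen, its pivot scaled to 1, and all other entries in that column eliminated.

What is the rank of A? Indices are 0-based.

pivot(0,0)=1: scale R0 → (1, 3)
  clear (1,0): R1 −= (5)R0 → (0, 1)
pivot(1,1)=1: scale R1 → (0, 1)
  clear (0,1): R0 −= (3)R1 → (1, 0)

rank = 2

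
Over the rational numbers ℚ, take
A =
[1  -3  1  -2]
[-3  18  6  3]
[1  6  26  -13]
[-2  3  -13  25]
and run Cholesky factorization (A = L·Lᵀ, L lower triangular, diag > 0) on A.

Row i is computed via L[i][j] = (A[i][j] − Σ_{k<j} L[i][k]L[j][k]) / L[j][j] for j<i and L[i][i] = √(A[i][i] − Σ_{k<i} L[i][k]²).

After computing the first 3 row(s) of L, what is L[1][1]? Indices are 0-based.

Step 1: L[0][0] = √(1) = 1.
  L[1][0] = (-3) / L[0][0] = -3.
Step 2: L[1][1] = √(9) = 3.
  L[2][0] = (1) / L[0][0] = 1.
  L[2][1] = (9) / L[1][1] = 3.
Step 3: L[2][2] = √(16) = 4.

L[1][1] = 3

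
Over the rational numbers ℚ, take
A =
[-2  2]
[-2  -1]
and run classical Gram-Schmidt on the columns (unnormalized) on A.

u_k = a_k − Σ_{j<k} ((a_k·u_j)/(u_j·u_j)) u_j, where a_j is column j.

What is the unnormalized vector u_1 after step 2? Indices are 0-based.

Step 1: u_0 = a_0 = (-2, -2).
Step 2: u_1 = a_1 − (-1/4)·u_0 = (3/2, -3/2).

u_1 = (3/2, -3/2)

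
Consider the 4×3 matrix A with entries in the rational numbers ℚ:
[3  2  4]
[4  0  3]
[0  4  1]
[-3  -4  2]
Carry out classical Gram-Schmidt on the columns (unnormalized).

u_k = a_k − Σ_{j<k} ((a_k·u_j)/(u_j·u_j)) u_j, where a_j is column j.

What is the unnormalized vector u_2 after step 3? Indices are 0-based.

Step 1: u_0 = a_0 = (3, 4, 0, -3).
Step 2: u_1 = a_1 − (9/17)·u_0 = (7/17, -36/17, 4, -41/17).
Step 3: u_2 = a_2 − (9/17)·u_0 − (-47/225)·u_1 = (562/225, 11/25, 413/225, 694/225).

u_2 = (562/225, 11/25, 413/225, 694/225)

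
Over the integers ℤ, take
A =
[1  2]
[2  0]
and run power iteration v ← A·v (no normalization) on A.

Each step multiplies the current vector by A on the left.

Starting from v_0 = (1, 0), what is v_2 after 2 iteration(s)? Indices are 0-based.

v_2 = (5, 2)

v_0 = (1, 0).
v_1 = A·v_0 = (1, 2).
v_2 = A·v_1 = (5, 2).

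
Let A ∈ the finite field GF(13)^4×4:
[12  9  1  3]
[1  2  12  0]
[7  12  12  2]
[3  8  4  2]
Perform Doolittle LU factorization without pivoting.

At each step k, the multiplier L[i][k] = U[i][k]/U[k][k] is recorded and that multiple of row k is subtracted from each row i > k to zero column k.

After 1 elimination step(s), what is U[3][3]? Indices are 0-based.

U[3][3] = 11

[col 0] pivot 12
  R1 -= 12*R0 → (0, 11, 0, 3)  (L[1][0] := 12)
  R2 -= 6*R0 → (0, 10, 6, 10)  (L[2][0] := 6)
  R3 -= 10*R0 → (0, 9, 7, 11)  (L[3][0] := 10)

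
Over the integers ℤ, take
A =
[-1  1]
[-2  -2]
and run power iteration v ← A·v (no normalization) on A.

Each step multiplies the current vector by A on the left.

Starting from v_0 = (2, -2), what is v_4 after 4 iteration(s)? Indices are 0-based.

v_0 = (2, -2).
v_1 = A·v_0 = (-4, 0).
v_2 = A·v_1 = (4, 8).
v_3 = A·v_2 = (4, -24).
v_4 = A·v_3 = (-28, 40).

v_4 = (-28, 40)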